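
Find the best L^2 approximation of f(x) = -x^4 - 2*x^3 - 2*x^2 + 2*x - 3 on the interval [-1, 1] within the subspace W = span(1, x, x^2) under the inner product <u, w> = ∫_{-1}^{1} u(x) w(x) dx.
g(x) = -20*x^2/7 + 4*x/5 - 102/35

The best approximation g ∈ W is the orthogonal projection of f onto W. Writing g = a_0 + a_1 x + a_2 x^2, the coefficients solve the normal equations G · a = b where
  G_{ij} = <φ_i, φ_j> and b_i = <f, φ_i>, with φ_0 = 1, φ_1 = x, φ_2 = x^2.
G =
  [2, 0, 2/3]
  [0, 2/3, 0]
  [2/3, 0, 2/5],
b = (-116/15, 8/15, -108/35).
Solving gives a_0 = -102/35, a_1 = 4/5, a_2 = -20/7, so
  g(x) = -20*x^2/7 + 4*x/5 - 102/35.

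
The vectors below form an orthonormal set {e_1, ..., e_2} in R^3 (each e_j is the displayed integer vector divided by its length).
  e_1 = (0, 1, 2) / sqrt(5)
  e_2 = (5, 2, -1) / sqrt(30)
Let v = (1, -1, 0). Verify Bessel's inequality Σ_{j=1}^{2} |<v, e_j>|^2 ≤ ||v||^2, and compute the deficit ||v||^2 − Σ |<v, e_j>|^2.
Σ |<v, e_j>|^2 = 1/2; ||v||^2 = 2; deficit = 3/2

Write each e_j = u_j / sqrt(<u_j, u_j>) where u_j is the displayed integer vector. Then <v, e_j> = <v, u_j> / sqrt(<u_j, u_j>), so |<v, e_j>|^2 = <v, u_j>^2 / <u_j, u_j>.
Coefficients: <v, e_1> = -1/sqrt(5), <v, e_2> = 3/sqrt(30).
Square and sum: Σ |<v, e_j>|^2 = 1/2.
Compute ||v||^2 = v·v = 2.
Deficit = 2 − 1/2 = 3/2 ≥ 0, confirming Bessel's inequality. (The deficit equals ||v − Σ <v,e_j> e_j||^2, the squared distance from v to span{e_j}.)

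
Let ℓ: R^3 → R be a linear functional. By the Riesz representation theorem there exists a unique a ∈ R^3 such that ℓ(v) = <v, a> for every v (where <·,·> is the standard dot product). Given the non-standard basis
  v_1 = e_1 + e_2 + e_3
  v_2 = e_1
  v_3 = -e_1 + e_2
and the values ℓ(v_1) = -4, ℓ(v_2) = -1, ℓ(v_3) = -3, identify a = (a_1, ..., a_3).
a = (-1, -4, 1)

Write a = (a_1, ..., a_3) in the standard basis. For each basis vector v_i, ℓ(v_i) = <v_i, a> is a linear equation in the a_j's. Collect the n equations into a matrix system V a = ℓ, where row i of V is v_i (expressed in the standard basis). Since V is invertible (lower-triangular with 1s on the diagonal, up to permutation), solve by back-substitution:
  V =
[[1, 1, 1],
 [1, 0, 0],
 [-1, 1, 0]]
  V a = (-4, -1, -3)
Solving gives a = (-1, -4, 1).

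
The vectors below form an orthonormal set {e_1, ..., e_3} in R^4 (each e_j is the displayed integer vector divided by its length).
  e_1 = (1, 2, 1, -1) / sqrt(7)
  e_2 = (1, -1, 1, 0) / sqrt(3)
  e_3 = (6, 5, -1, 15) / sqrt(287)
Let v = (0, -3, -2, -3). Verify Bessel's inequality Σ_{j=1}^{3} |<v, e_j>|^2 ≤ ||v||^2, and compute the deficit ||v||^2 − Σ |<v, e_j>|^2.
Σ |<v, e_j>|^2 = 1922/123; ||v||^2 = 22; deficit = 784/123

Write each e_j = u_j / sqrt(<u_j, u_j>) where u_j is the displayed integer vector. Then <v, e_j> = <v, u_j> / sqrt(<u_j, u_j>), so |<v, e_j>|^2 = <v, u_j>^2 / <u_j, u_j>.
Coefficients: <v, e_1> = -5/sqrt(7), <v, e_2> = 1/sqrt(3), <v, e_3> = -58/sqrt(287).
Square and sum: Σ |<v, e_j>|^2 = 1922/123.
Compute ||v||^2 = v·v = 22.
Deficit = 22 − 1922/123 = 784/123 ≥ 0, confirming Bessel's inequality. (The deficit equals ||v − Σ <v,e_j> e_j||^2, the squared distance from v to span{e_j}.)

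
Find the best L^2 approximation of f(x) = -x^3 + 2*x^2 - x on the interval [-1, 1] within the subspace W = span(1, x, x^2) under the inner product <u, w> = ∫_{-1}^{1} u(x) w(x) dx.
g(x) = 2*x^2 - 8*x/5

The best approximation g ∈ W is the orthogonal projection of f onto W. Writing g = a_0 + a_1 x + a_2 x^2, the coefficients solve the normal equations G · a = b where
  G_{ij} = <φ_i, φ_j> and b_i = <f, φ_i>, with φ_0 = 1, φ_1 = x, φ_2 = x^2.
G =
  [2, 0, 2/3]
  [0, 2/3, 0]
  [2/3, 0, 2/5],
b = (4/3, -16/15, 4/5).
Solving gives a_0 = 0, a_1 = -8/5, a_2 = 2, so
  g(x) = 2*x^2 - 8*x/5.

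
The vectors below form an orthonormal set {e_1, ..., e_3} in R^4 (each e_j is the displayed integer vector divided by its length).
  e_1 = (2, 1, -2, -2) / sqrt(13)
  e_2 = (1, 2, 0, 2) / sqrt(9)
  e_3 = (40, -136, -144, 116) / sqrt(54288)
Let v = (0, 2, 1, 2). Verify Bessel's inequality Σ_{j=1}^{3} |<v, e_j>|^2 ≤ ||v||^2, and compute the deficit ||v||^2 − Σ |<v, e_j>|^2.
Σ |<v, e_j>|^2 = 260/29; ||v||^2 = 9; deficit = 1/29

Write each e_j = u_j / sqrt(<u_j, u_j>) where u_j is the displayed integer vector. Then <v, e_j> = <v, u_j> / sqrt(<u_j, u_j>), so |<v, e_j>|^2 = <v, u_j>^2 / <u_j, u_j>.
Coefficients: <v, e_1> = -4/sqrt(13), <v, e_2> = 8/sqrt(9), <v, e_3> = -184/sqrt(54288).
Square and sum: Σ |<v, e_j>|^2 = 260/29.
Compute ||v||^2 = v·v = 9.
Deficit = 9 − 260/29 = 1/29 ≥ 0, confirming Bessel's inequality. (The deficit equals ||v − Σ <v,e_j> e_j||^2, the squared distance from v to span{e_j}.)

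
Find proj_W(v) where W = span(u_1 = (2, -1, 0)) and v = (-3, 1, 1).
proj_W(v) = (-14/5, 7/5, 0)

Set up U = [u_1 | ... | u_1] ∈ R^(3×1). The projector onto W = col(U) is P = U (U^T U)^(-1) U^T.
Compute U^T U =
  [5],
and U^T v = (-7).
Solve U^T U · c = U^T v for the coefficients: c = (-7/5). The projection is proj_W(v) = U c.
Check: (v - proj_W(v)) · u_1 = 0  (should be 0).
Result: proj_W(v) = (-14/5, 7/5, 0).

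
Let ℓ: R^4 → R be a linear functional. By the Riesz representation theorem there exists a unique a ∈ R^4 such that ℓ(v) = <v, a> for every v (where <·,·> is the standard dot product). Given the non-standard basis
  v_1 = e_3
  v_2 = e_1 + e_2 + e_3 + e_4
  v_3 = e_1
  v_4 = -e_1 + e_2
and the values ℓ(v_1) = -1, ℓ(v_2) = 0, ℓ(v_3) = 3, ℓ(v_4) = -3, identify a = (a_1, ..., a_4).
a = (3, 0, -1, -2)

Write a = (a_1, ..., a_4) in the standard basis. For each basis vector v_i, ℓ(v_i) = <v_i, a> is a linear equation in the a_j's. Collect the n equations into a matrix system V a = ℓ, where row i of V is v_i (expressed in the standard basis). Since V is invertible (lower-triangular with 1s on the diagonal, up to permutation), solve by back-substitution:
  V =
[[0, 0, 1, 0],
 [1, 1, 1, 1],
 [1, 0, 0, 0],
 [-1, 1, 0, 0]]
  V a = (-1, 0, 3, -3)
Solving gives a = (3, 0, -1, -2).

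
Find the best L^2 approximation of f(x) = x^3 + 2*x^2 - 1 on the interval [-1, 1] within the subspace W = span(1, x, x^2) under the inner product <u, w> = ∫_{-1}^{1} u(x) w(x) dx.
g(x) = 2*x^2 + 3*x/5 - 1

The best approximation g ∈ W is the orthogonal projection of f onto W. Writing g = a_0 + a_1 x + a_2 x^2, the coefficients solve the normal equations G · a = b where
  G_{ij} = <φ_i, φ_j> and b_i = <f, φ_i>, with φ_0 = 1, φ_1 = x, φ_2 = x^2.
G =
  [2, 0, 2/3]
  [0, 2/3, 0]
  [2/3, 0, 2/5],
b = (-2/3, 2/5, 2/15).
Solving gives a_0 = -1, a_1 = 3/5, a_2 = 2, so
  g(x) = 2*x^2 + 3*x/5 - 1.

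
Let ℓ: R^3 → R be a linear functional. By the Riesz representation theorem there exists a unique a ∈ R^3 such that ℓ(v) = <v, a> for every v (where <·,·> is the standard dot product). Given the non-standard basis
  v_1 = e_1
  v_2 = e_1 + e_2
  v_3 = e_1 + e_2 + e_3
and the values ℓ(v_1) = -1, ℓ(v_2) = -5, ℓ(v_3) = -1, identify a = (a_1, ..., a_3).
a = (-1, -4, 4)

Write a = (a_1, ..., a_3) in the standard basis. For each basis vector v_i, ℓ(v_i) = <v_i, a> is a linear equation in the a_j's. Collect the n equations into a matrix system V a = ℓ, where row i of V is v_i (expressed in the standard basis). Since V is invertible (lower-triangular with 1s on the diagonal, up to permutation), solve by back-substitution:
  V =
[[1, 0, 0],
 [1, 1, 0],
 [1, 1, 1]]
  V a = (-1, -5, -1)
Solving gives a = (-1, -4, 4).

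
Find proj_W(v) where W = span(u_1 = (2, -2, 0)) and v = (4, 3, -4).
proj_W(v) = (1/2, -1/2, 0)

Set up U = [u_1 | ... | u_1] ∈ R^(3×1). The projector onto W = col(U) is P = U (U^T U)^(-1) U^T.
Compute U^T U =
  [8],
and U^T v = (2).
Solve U^T U · c = U^T v for the coefficients: c = (1/4). The projection is proj_W(v) = U c.
Check: (v - proj_W(v)) · u_1 = 0  (should be 0).
Result: proj_W(v) = (1/2, -1/2, 0).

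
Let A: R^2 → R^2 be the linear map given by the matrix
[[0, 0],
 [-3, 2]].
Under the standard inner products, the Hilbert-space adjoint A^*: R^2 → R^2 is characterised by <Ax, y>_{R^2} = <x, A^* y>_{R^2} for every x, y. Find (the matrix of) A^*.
A^* = A^T =
[[0, -3],
 [0, 2]]

For real matrices with standard dot products, the defining identity <Ax, y> = <x, A^* y> gives (Ax)^T y = x^T (A^*) y, i.e. x^T A^T y = x^T (A^*) y. Since this holds for all x, y, we must have A^* = A^T. Therefore
A^* =
[[0, -3],
 [0, 2]].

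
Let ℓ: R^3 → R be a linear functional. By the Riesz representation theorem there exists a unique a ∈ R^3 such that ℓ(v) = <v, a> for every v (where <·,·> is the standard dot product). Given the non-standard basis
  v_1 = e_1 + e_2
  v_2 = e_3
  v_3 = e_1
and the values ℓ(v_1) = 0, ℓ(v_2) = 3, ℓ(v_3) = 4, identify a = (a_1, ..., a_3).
a = (4, -4, 3)

Write a = (a_1, ..., a_3) in the standard basis. For each basis vector v_i, ℓ(v_i) = <v_i, a> is a linear equation in the a_j's. Collect the n equations into a matrix system V a = ℓ, where row i of V is v_i (expressed in the standard basis). Since V is invertible (lower-triangular with 1s on the diagonal, up to permutation), solve by back-substitution:
  V =
[[1, 1, 0],
 [0, 0, 1],
 [1, 0, 0]]
  V a = (0, 3, 4)
Solving gives a = (4, -4, 3).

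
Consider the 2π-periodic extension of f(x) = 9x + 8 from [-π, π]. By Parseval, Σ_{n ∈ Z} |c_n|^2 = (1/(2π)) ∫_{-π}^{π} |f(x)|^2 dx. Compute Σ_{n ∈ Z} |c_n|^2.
Σ |c_n|^2 = 27π^2 + 64

Expand and integrate term by term over [-π, π]:
  ∫ (9x)^2 dx = 81·(2π^3/3); ∫ 2·9·(8)·x dx = 0 (odd integrand); ∫ 8^2 dx = 64·2π.
So (1/(2π)) ∫_{-π}^{π} (9x + 8)^2 dx = 81π^2/3 + 64 = 27π^2 + 64.
Parseval ⇒ Σ |c_n|^2 = 27π^2 + 64.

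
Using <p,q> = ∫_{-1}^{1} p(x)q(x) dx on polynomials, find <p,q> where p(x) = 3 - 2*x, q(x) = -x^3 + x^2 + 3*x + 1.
<p,q> = 24/5

Expand the product: p(x)·q(x) = 2*x^4 - 5*x^3 - 3*x^2 + 7*x + 3.
∫_{-1}^{1} of each monomial x^k gives [2/(k+1) if k even, 0 if k odd]. Integrating term-by-term (or equivalently evaluating the antiderivative F(x) = 2*x^5/5 - 5*x^4/4 - x^3 + 7*x^2/2 + 3*x at the endpoints):
  F(1) − F(−1) = 93/20 − (-3/20) = 24/5.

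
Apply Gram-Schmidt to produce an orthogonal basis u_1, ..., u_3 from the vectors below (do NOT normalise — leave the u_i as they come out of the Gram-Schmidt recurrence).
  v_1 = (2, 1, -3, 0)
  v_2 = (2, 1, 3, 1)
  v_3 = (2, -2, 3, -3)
Orthogonal basis:
  u_1 = (2, 1, -3, 0)
  u_2 = (18/7, 9/7, 15/7, 1)
  u_3 = (183/97, -399/194, 111/194, -333/97)

Apply the Gram-Schmidt recurrence
  u_1 = v_1
  u_i = v_i − Σ_{j<i} ((v_i · u_j) / (u_j · u_j)) · u_j.

Step by step this gives:
  u_1 = (2, 1, -3, 0)
  u_2 = (18/7, 9/7, 15/7, 1)
  u_3 = (183/97, -399/194, 111/194, -333/97)

Orthogonality check:
  u_2 · u_1 = 0 (should be 0)
  u_3 · u_1 = 0 (should be 0)
  u_3 · u_2 = 0 (should be 0)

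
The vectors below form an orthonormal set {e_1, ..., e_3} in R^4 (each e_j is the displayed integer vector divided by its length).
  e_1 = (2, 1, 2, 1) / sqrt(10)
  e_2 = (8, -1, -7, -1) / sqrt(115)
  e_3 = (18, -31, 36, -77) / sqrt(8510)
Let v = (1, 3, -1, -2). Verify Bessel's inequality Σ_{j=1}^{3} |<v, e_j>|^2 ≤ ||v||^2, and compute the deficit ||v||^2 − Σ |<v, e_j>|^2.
Σ |<v, e_j>|^2 = 374/185; ||v||^2 = 15; deficit = 2401/185

Write each e_j = u_j / sqrt(<u_j, u_j>) where u_j is the displayed integer vector. Then <v, e_j> = <v, u_j> / sqrt(<u_j, u_j>), so |<v, e_j>|^2 = <v, u_j>^2 / <u_j, u_j>.
Coefficients: <v, e_1> = 1/sqrt(10), <v, e_2> = 14/sqrt(115), <v, e_3> = 43/sqrt(8510).
Square and sum: Σ |<v, e_j>|^2 = 374/185.
Compute ||v||^2 = v·v = 15.
Deficit = 15 − 374/185 = 2401/185 ≥ 0, confirming Bessel's inequality. (The deficit equals ||v − Σ <v,e_j> e_j||^2, the squared distance from v to span{e_j}.)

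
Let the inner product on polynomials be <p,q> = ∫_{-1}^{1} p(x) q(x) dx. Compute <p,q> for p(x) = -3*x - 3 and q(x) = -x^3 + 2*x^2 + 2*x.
<p,q> = -34/5

Expand the product: p(x)·q(x) = 3*x^4 - 3*x^3 - 12*x^2 - 6*x.
∫_{-1}^{1} of each monomial x^k gives [2/(k+1) if k even, 0 if k odd]. Integrating term-by-term (or equivalently evaluating the antiderivative F(x) = 3*x^5/5 - 3*x^4/4 - 4*x^3 - 3*x^2 at the endpoints):
  F(1) − F(−1) = -143/20 − (-7/20) = -34/5.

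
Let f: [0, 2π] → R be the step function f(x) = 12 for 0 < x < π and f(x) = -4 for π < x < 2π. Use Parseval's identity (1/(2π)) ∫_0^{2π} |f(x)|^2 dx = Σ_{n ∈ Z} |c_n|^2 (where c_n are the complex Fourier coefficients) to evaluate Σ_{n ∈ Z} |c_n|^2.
Σ |c_n|^2 = 80

Parseval equates the L^2 energy of f (normalised by 1/(2π)) with the ℓ^2 sum of its Fourier coefficients: (1/(2π)) ∫_0^{2π} |f|^2 = Σ |c_n|^2.
Compute the left side: (1/(2π)) [∫_0^π 12^2 dx + ∫_π^{2π} (-4)^2 dx] = (1/(2π)) · (144π + 16π) = (144 + 16)/2 = 80.
So Σ_{n ∈ Z} |c_n|^2 = 80.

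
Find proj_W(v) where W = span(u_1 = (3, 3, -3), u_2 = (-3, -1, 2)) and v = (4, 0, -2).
proj_W(v) = (4, 0, -2)

Set up U = [u_1 | ... | u_2] ∈ R^(3×2). The projector onto W = col(U) is P = U (U^T U)^(-1) U^T.
Compute U^T U =
  [27, -18]
  [-18, 14],
and U^T v = (18, -16).
Solve U^T U · c = U^T v for the coefficients: c = (-2/3, -2). The projection is proj_W(v) = U c.
Check: (v - proj_W(v)) · u_1 = 0  (should be 0).
Check: (v - proj_W(v)) · u_2 = 0  (should be 0).
Result: proj_W(v) = (4, 0, -2).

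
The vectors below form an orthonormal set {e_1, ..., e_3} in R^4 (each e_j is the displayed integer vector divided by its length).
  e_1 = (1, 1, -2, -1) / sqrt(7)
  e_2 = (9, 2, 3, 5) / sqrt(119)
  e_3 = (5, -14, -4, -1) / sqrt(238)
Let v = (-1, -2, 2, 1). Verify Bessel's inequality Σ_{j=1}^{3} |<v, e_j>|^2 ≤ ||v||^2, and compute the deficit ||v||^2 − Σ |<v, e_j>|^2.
Σ |<v, e_j>|^2 = 10; ||v||^2 = 10; deficit = 0

Write each e_j = u_j / sqrt(<u_j, u_j>) where u_j is the displayed integer vector. Then <v, e_j> = <v, u_j> / sqrt(<u_j, u_j>), so |<v, e_j>|^2 = <v, u_j>^2 / <u_j, u_j>.
Coefficients: <v, e_1> = -8/sqrt(7), <v, e_2> = -2/sqrt(119), <v, e_3> = 14/sqrt(238).
Square and sum: Σ |<v, e_j>|^2 = 10.
Compute ||v||^2 = v·v = 10.
Deficit = 10 − 10 = 0 ≥ 0, confirming Bessel's inequality. (The deficit equals ||v − Σ <v,e_j> e_j||^2, the squared distance from v to span{e_j}.)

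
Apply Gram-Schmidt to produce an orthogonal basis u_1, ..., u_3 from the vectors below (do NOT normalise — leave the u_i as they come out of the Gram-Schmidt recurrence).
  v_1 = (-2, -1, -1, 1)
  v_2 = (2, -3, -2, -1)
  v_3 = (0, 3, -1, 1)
Orthogonal basis:
  u_1 = (-2, -1, -1, 1)
  u_2 = (2, -3, -2, -1)
  u_3 = (38/63, 32/21, -128/63, 44/63)

Apply the Gram-Schmidt recurrence
  u_1 = v_1
  u_i = v_i − Σ_{j<i} ((v_i · u_j) / (u_j · u_j)) · u_j.

Step by step this gives:
  u_1 = (-2, -1, -1, 1)
  u_2 = (2, -3, -2, -1)
  u_3 = (38/63, 32/21, -128/63, 44/63)

Orthogonality check:
  u_2 · u_1 = 0 (should be 0)
  u_3 · u_1 = 0 (should be 0)
  u_3 · u_2 = 0 (should be 0)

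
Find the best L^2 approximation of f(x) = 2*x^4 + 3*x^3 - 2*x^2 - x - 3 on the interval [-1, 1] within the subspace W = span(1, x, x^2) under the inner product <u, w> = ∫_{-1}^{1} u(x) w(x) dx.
g(x) = -2*x^2/7 + 4*x/5 - 111/35

The best approximation g ∈ W is the orthogonal projection of f onto W. Writing g = a_0 + a_1 x + a_2 x^2, the coefficients solve the normal equations G · a = b where
  G_{ij} = <φ_i, φ_j> and b_i = <f, φ_i>, with φ_0 = 1, φ_1 = x, φ_2 = x^2.
G =
  [2, 0, 2/3]
  [0, 2/3, 0]
  [2/3, 0, 2/5],
b = (-98/15, 8/15, -78/35).
Solving gives a_0 = -111/35, a_1 = 4/5, a_2 = -2/7, so
  g(x) = -2*x^2/7 + 4*x/5 - 111/35.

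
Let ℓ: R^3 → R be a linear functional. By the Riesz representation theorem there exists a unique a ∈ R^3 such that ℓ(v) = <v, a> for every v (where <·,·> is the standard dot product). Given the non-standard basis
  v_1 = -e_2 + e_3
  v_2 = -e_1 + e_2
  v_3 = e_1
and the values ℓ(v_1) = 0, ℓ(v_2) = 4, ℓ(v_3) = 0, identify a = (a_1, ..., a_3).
a = (0, 4, 4)

Write a = (a_1, ..., a_3) in the standard basis. For each basis vector v_i, ℓ(v_i) = <v_i, a> is a linear equation in the a_j's. Collect the n equations into a matrix system V a = ℓ, where row i of V is v_i (expressed in the standard basis). Since V is invertible (lower-triangular with 1s on the diagonal, up to permutation), solve by back-substitution:
  V =
[[0, -1, 1],
 [-1, 1, 0],
 [1, 0, 0]]
  V a = (0, 4, 0)
Solving gives a = (0, 4, 4).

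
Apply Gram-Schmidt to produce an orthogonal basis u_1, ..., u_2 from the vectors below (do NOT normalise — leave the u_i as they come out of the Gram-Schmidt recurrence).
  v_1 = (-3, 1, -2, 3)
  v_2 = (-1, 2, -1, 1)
Orthogonal basis:
  u_1 = (-3, 1, -2, 3)
  u_2 = (7/23, 36/23, -3/23, -7/23)

Apply the Gram-Schmidt recurrence
  u_1 = v_1
  u_i = v_i − Σ_{j<i} ((v_i · u_j) / (u_j · u_j)) · u_j.

Step by step this gives:
  u_1 = (-3, 1, -2, 3)
  u_2 = (7/23, 36/23, -3/23, -7/23)

Orthogonality check:
  u_2 · u_1 = 0 (should be 0)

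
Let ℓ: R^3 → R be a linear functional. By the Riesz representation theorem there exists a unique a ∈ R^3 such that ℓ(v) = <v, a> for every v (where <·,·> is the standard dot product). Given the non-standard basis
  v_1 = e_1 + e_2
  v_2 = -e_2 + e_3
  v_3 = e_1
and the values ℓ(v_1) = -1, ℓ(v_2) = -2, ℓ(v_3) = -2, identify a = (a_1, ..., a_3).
a = (-2, 1, -1)

Write a = (a_1, ..., a_3) in the standard basis. For each basis vector v_i, ℓ(v_i) = <v_i, a> is a linear equation in the a_j's. Collect the n equations into a matrix system V a = ℓ, where row i of V is v_i (expressed in the standard basis). Since V is invertible (lower-triangular with 1s on the diagonal, up to permutation), solve by back-substitution:
  V =
[[1, 1, 0],
 [0, -1, 1],
 [1, 0, 0]]
  V a = (-1, -2, -2)
Solving gives a = (-2, 1, -1).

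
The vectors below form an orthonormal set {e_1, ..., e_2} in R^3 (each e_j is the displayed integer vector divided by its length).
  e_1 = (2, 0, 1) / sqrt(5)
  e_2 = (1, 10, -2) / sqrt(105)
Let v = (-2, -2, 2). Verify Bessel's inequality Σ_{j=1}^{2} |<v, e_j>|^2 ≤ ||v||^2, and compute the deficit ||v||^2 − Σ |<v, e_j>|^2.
Σ |<v, e_j>|^2 = 152/21; ||v||^2 = 12; deficit = 100/21

Write each e_j = u_j / sqrt(<u_j, u_j>) where u_j is the displayed integer vector. Then <v, e_j> = <v, u_j> / sqrt(<u_j, u_j>), so |<v, e_j>|^2 = <v, u_j>^2 / <u_j, u_j>.
Coefficients: <v, e_1> = -2/sqrt(5), <v, e_2> = -26/sqrt(105).
Square and sum: Σ |<v, e_j>|^2 = 152/21.
Compute ||v||^2 = v·v = 12.
Deficit = 12 − 152/21 = 100/21 ≥ 0, confirming Bessel's inequality. (The deficit equals ||v − Σ <v,e_j> e_j||^2, the squared distance from v to span{e_j}.)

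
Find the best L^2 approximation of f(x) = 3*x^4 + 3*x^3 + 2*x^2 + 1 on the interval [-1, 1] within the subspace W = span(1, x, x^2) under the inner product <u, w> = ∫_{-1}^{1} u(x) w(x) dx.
g(x) = 32*x^2/7 + 9*x/5 + 26/35

The best approximation g ∈ W is the orthogonal projection of f onto W. Writing g = a_0 + a_1 x + a_2 x^2, the coefficients solve the normal equations G · a = b where
  G_{ij} = <φ_i, φ_j> and b_i = <f, φ_i>, with φ_0 = 1, φ_1 = x, φ_2 = x^2.
G =
  [2, 0, 2/3]
  [0, 2/3, 0]
  [2/3, 0, 2/5],
b = (68/15, 6/5, 244/105).
Solving gives a_0 = 26/35, a_1 = 9/5, a_2 = 32/7, so
  g(x) = 32*x^2/7 + 9*x/5 + 26/35.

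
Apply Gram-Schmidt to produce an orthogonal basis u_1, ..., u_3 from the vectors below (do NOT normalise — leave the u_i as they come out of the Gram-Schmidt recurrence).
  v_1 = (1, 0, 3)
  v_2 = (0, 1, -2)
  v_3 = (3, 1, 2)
Orthogonal basis:
  u_1 = (1, 0, 3)
  u_2 = (3/5, 1, -1/5)
  u_3 = (15/14, -5/7, -5/14)

Apply the Gram-Schmidt recurrence
  u_1 = v_1
  u_i = v_i − Σ_{j<i} ((v_i · u_j) / (u_j · u_j)) · u_j.

Step by step this gives:
  u_1 = (1, 0, 3)
  u_2 = (3/5, 1, -1/5)
  u_3 = (15/14, -5/7, -5/14)

Orthogonality check:
  u_2 · u_1 = 0 (should be 0)
  u_3 · u_1 = 0 (should be 0)
  u_3 · u_2 = 0 (should be 0)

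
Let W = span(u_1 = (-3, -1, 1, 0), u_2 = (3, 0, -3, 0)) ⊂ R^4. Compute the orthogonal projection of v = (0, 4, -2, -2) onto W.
proj_W(v) = (5/3, 2/3, -1/3, 0)

Set up U = [u_1 | ... | u_2] ∈ R^(4×2). The projector onto W = col(U) is P = U (U^T U)^(-1) U^T.
Compute U^T U =
  [11, -12]
  [-12, 18],
and U^T v = (-6, 6).
Solve U^T U · c = U^T v for the coefficients: c = (-2/3, -1/9). The projection is proj_W(v) = U c.
Check: (v - proj_W(v)) · u_1 = 0  (should be 0).
Check: (v - proj_W(v)) · u_2 = 0  (should be 0).
Result: proj_W(v) = (5/3, 2/3, -1/3, 0).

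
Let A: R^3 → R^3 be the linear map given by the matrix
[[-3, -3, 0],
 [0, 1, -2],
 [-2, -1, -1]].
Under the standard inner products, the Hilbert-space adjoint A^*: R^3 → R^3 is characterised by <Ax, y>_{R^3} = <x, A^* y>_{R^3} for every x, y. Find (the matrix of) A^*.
A^* = A^T =
[[-3, 0, -2],
 [-3, 1, -1],
 [0, -2, -1]]

For real matrices with standard dot products, the defining identity <Ax, y> = <x, A^* y> gives (Ax)^T y = x^T (A^*) y, i.e. x^T A^T y = x^T (A^*) y. Since this holds for all x, y, we must have A^* = A^T. Therefore
A^* =
[[-3, 0, -2],
 [-3, 1, -1],
 [0, -2, -1]].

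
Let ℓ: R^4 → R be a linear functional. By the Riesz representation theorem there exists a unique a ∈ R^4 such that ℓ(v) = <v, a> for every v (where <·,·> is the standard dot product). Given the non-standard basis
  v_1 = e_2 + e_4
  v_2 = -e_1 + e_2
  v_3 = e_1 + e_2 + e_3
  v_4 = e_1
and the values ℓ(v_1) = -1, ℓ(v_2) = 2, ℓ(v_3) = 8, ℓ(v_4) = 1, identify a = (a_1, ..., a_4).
a = (1, 3, 4, -4)

Write a = (a_1, ..., a_4) in the standard basis. For each basis vector v_i, ℓ(v_i) = <v_i, a> is a linear equation in the a_j's. Collect the n equations into a matrix system V a = ℓ, where row i of V is v_i (expressed in the standard basis). Since V is invertible (lower-triangular with 1s on the diagonal, up to permutation), solve by back-substitution:
  V =
[[0, 1, 0, 1],
 [-1, 1, 0, 0],
 [1, 1, 1, 0],
 [1, 0, 0, 0]]
  V a = (-1, 2, 8, 1)
Solving gives a = (1, 3, 4, -4).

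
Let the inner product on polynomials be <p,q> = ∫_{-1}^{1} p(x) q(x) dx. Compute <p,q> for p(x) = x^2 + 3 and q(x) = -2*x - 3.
<p,q> = -20

Expand the product: p(x)·q(x) = -2*x^3 - 3*x^2 - 6*x - 9.
∫_{-1}^{1} of each monomial x^k gives [2/(k+1) if k even, 0 if k odd]. Integrating term-by-term (or equivalently evaluating the antiderivative F(x) = -x^4/2 - x^3 - 3*x^2 - 9*x at the endpoints):
  F(1) − F(−1) = -27/2 − (13/2) = -20.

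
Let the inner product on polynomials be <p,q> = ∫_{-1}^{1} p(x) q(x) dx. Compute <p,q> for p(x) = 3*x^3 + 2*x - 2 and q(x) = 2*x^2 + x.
<p,q> = -2/15

Expand the product: p(x)·q(x) = 6*x^5 + 3*x^4 + 4*x^3 - 2*x^2 - 2*x.
∫_{-1}^{1} of each monomial x^k gives [2/(k+1) if k even, 0 if k odd]. Integrating term-by-term (or equivalently evaluating the antiderivative F(x) = x^6 + 3*x^5/5 + x^4 - 2*x^3/3 - x^2 at the endpoints):
  F(1) − F(−1) = 14/15 − (16/15) = -2/15.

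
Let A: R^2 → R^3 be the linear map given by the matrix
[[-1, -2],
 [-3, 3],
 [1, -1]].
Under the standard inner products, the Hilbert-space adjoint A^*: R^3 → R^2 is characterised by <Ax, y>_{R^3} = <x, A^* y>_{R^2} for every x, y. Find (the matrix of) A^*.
A^* = A^T =
[[-1, -3, 1],
 [-2, 3, -1]]

For real matrices with standard dot products, the defining identity <Ax, y> = <x, A^* y> gives (Ax)^T y = x^T (A^*) y, i.e. x^T A^T y = x^T (A^*) y. Since this holds for all x, y, we must have A^* = A^T. Therefore
A^* =
[[-1, -3, 1],
 [-2, 3, -1]].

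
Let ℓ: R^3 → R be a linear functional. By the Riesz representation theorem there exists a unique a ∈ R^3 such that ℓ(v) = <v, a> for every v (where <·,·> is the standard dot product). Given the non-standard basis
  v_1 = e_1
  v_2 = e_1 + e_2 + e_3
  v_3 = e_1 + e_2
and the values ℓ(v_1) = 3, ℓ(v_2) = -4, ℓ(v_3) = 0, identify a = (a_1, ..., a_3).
a = (3, -3, -4)

Write a = (a_1, ..., a_3) in the standard basis. For each basis vector v_i, ℓ(v_i) = <v_i, a> is a linear equation in the a_j's. Collect the n equations into a matrix system V a = ℓ, where row i of V is v_i (expressed in the standard basis). Since V is invertible (lower-triangular with 1s on the diagonal, up to permutation), solve by back-substitution:
  V =
[[1, 0, 0],
 [1, 1, 1],
 [1, 1, 0]]
  V a = (3, -4, 0)
Solving gives a = (3, -3, -4).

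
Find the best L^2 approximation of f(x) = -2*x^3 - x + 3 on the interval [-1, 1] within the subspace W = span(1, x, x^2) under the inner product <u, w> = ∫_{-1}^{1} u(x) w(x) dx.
g(x) = 3 - 11*x/5

The best approximation g ∈ W is the orthogonal projection of f onto W. Writing g = a_0 + a_1 x + a_2 x^2, the coefficients solve the normal equations G · a = b where
  G_{ij} = <φ_i, φ_j> and b_i = <f, φ_i>, with φ_0 = 1, φ_1 = x, φ_2 = x^2.
G =
  [2, 0, 2/3]
  [0, 2/3, 0]
  [2/3, 0, 2/5],
b = (6, -22/15, 2).
Solving gives a_0 = 3, a_1 = -11/5, a_2 = 0, so
  g(x) = 3 - 11*x/5.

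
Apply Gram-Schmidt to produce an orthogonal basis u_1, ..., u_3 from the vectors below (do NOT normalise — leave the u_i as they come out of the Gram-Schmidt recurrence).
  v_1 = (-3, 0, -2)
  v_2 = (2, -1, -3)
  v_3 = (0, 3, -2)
Orthogonal basis:
  u_1 = (-3, 0, -2)
  u_2 = (2, -1, -3)
  u_3 = (45/91, 45/14, -135/182)

Apply the Gram-Schmidt recurrence
  u_1 = v_1
  u_i = v_i − Σ_{j<i} ((v_i · u_j) / (u_j · u_j)) · u_j.

Step by step this gives:
  u_1 = (-3, 0, -2)
  u_2 = (2, -1, -3)
  u_3 = (45/91, 45/14, -135/182)

Orthogonality check:
  u_2 · u_1 = 0 (should be 0)
  u_3 · u_1 = 0 (should be 0)
  u_3 · u_2 = 0 (should be 0)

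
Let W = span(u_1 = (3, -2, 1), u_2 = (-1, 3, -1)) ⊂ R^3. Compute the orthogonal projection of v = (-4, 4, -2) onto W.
proj_W(v) = (-109/27, 110/27, -47/27)

Set up U = [u_1 | ... | u_2] ∈ R^(3×2). The projector onto W = col(U) is P = U (U^T U)^(-1) U^T.
Compute U^T U =
  [14, -10]
  [-10, 11],
and U^T v = (-22, 18).
Solve U^T U · c = U^T v for the coefficients: c = (-31/27, 16/27). The projection is proj_W(v) = U c.
Check: (v - proj_W(v)) · u_1 = 0  (should be 0).
Check: (v - proj_W(v)) · u_2 = 0  (should be 0).
Result: proj_W(v) = (-109/27, 110/27, -47/27).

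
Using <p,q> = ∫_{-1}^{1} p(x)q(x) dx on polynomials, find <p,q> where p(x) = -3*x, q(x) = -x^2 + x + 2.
<p,q> = -2

Expand the product: p(x)·q(x) = 3*x^3 - 3*x^2 - 6*x.
∫_{-1}^{1} of each monomial x^k gives [2/(k+1) if k even, 0 if k odd]. Integrating term-by-term (or equivalently evaluating the antiderivative F(x) = 3*x^4/4 - x^3 - 3*x^2 at the endpoints):
  F(1) − F(−1) = -13/4 − (-5/4) = -2.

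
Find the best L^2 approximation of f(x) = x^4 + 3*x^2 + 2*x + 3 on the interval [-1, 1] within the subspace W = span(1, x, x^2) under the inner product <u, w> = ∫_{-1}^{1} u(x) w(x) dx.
g(x) = 27*x^2/7 + 2*x + 102/35

The best approximation g ∈ W is the orthogonal projection of f onto W. Writing g = a_0 + a_1 x + a_2 x^2, the coefficients solve the normal equations G · a = b where
  G_{ij} = <φ_i, φ_j> and b_i = <f, φ_i>, with φ_0 = 1, φ_1 = x, φ_2 = x^2.
G =
  [2, 0, 2/3]
  [0, 2/3, 0]
  [2/3, 0, 2/5],
b = (42/5, 4/3, 122/35).
Solving gives a_0 = 102/35, a_1 = 2, a_2 = 27/7, so
  g(x) = 27*x^2/7 + 2*x + 102/35.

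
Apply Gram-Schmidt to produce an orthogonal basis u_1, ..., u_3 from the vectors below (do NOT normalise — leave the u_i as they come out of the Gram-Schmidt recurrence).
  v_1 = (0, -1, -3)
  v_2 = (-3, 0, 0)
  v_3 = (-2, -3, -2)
Orthogonal basis:
  u_1 = (0, -1, -3)
  u_2 = (-3, 0, 0)
  u_3 = (0, -21/10, 7/10)

Apply the Gram-Schmidt recurrence
  u_1 = v_1
  u_i = v_i − Σ_{j<i} ((v_i · u_j) / (u_j · u_j)) · u_j.

Step by step this gives:
  u_1 = (0, -1, -3)
  u_2 = (-3, 0, 0)
  u_3 = (0, -21/10, 7/10)

Orthogonality check:
  u_2 · u_1 = 0 (should be 0)
  u_3 · u_1 = 0 (should be 0)
  u_3 · u_2 = 0 (should be 0)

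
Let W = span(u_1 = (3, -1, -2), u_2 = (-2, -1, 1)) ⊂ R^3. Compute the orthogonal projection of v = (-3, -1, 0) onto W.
proj_W(v) = (-81/35, -43/35, 8/7)

Set up U = [u_1 | ... | u_2] ∈ R^(3×2). The projector onto W = col(U) is P = U (U^T U)^(-1) U^T.
Compute U^T U =
  [14, -7]
  [-7, 6],
and U^T v = (-8, 7).
Solve U^T U · c = U^T v for the coefficients: c = (1/35, 6/5). The projection is proj_W(v) = U c.
Check: (v - proj_W(v)) · u_1 = 0  (should be 0).
Check: (v - proj_W(v)) · u_2 = 0  (should be 0).
Result: proj_W(v) = (-81/35, -43/35, 8/7).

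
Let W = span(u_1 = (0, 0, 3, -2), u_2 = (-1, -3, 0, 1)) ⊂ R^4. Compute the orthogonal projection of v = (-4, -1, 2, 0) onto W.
proj_W(v) = (-103/139, -309/139, 240/139, -57/139)

Set up U = [u_1 | ... | u_2] ∈ R^(4×2). The projector onto W = col(U) is P = U (U^T U)^(-1) U^T.
Compute U^T U =
  [13, -2]
  [-2, 11],
and U^T v = (6, 7).
Solve U^T U · c = U^T v for the coefficients: c = (80/139, 103/139). The projection is proj_W(v) = U c.
Check: (v - proj_W(v)) · u_1 = 0  (should be 0).
Check: (v - proj_W(v)) · u_2 = 0  (should be 0).
Result: proj_W(v) = (-103/139, -309/139, 240/139, -57/139).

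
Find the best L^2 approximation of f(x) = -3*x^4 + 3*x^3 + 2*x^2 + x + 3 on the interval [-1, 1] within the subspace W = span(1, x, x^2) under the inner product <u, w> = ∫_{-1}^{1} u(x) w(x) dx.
g(x) = -4*x^2/7 + 14*x/5 + 114/35

The best approximation g ∈ W is the orthogonal projection of f onto W. Writing g = a_0 + a_1 x + a_2 x^2, the coefficients solve the normal equations G · a = b where
  G_{ij} = <φ_i, φ_j> and b_i = <f, φ_i>, with φ_0 = 1, φ_1 = x, φ_2 = x^2.
G =
  [2, 0, 2/3]
  [0, 2/3, 0]
  [2/3, 0, 2/5],
b = (92/15, 28/15, 68/35).
Solving gives a_0 = 114/35, a_1 = 14/5, a_2 = -4/7, so
  g(x) = -4*x^2/7 + 14*x/5 + 114/35.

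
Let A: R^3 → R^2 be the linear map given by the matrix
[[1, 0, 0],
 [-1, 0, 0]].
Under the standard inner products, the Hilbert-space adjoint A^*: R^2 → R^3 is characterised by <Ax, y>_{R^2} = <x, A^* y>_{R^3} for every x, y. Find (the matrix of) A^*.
A^* = A^T =
[[1, -1],
 [0, 0],
 [0, 0]]

For real matrices with standard dot products, the defining identity <Ax, y> = <x, A^* y> gives (Ax)^T y = x^T (A^*) y, i.e. x^T A^T y = x^T (A^*) y. Since this holds for all x, y, we must have A^* = A^T. Therefore
A^* =
[[1, -1],
 [0, 0],
 [0, 0]].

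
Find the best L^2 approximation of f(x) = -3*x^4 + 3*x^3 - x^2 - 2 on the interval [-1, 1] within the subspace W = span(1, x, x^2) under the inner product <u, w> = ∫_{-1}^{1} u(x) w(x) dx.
g(x) = -25*x^2/7 + 9*x/5 - 61/35

The best approximation g ∈ W is the orthogonal projection of f onto W. Writing g = a_0 + a_1 x + a_2 x^2, the coefficients solve the normal equations G · a = b where
  G_{ij} = <φ_i, φ_j> and b_i = <f, φ_i>, with φ_0 = 1, φ_1 = x, φ_2 = x^2.
G =
  [2, 0, 2/3]
  [0, 2/3, 0]
  [2/3, 0, 2/5],
b = (-88/15, 6/5, -272/105).
Solving gives a_0 = -61/35, a_1 = 9/5, a_2 = -25/7, so
  g(x) = -25*x^2/7 + 9*x/5 - 61/35.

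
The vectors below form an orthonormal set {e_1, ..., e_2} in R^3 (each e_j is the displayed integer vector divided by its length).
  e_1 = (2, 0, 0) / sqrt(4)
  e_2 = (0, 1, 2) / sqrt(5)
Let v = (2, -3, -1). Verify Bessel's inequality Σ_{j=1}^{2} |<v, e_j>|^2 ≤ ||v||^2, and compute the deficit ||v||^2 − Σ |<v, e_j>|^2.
Σ |<v, e_j>|^2 = 9; ||v||^2 = 14; deficit = 5

Write each e_j = u_j / sqrt(<u_j, u_j>) where u_j is the displayed integer vector. Then <v, e_j> = <v, u_j> / sqrt(<u_j, u_j>), so |<v, e_j>|^2 = <v, u_j>^2 / <u_j, u_j>.
Coefficients: <v, e_1> = 4/sqrt(4), <v, e_2> = -5/sqrt(5).
Square and sum: Σ |<v, e_j>|^2 = 9.
Compute ||v||^2 = v·v = 14.
Deficit = 14 − 9 = 5 ≥ 0, confirming Bessel's inequality. (The deficit equals ||v − Σ <v,e_j> e_j||^2, the squared distance from v to span{e_j}.)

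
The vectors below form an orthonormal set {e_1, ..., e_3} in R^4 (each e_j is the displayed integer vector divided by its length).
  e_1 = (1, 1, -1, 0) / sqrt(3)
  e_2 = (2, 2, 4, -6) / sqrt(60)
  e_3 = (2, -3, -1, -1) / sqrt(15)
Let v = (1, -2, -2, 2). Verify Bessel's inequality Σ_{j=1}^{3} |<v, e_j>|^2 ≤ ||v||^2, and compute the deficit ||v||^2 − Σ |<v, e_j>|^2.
Σ |<v, e_j>|^2 = 38/3; ||v||^2 = 13; deficit = 1/3

Write each e_j = u_j / sqrt(<u_j, u_j>) where u_j is the displayed integer vector. Then <v, e_j> = <v, u_j> / sqrt(<u_j, u_j>), so |<v, e_j>|^2 = <v, u_j>^2 / <u_j, u_j>.
Coefficients: <v, e_1> = 1/sqrt(3), <v, e_2> = -22/sqrt(60), <v, e_3> = 8/sqrt(15).
Square and sum: Σ |<v, e_j>|^2 = 38/3.
Compute ||v||^2 = v·v = 13.
Deficit = 13 − 38/3 = 1/3 ≥ 0, confirming Bessel's inequality. (The deficit equals ||v − Σ <v,e_j> e_j||^2, the squared distance from v to span{e_j}.)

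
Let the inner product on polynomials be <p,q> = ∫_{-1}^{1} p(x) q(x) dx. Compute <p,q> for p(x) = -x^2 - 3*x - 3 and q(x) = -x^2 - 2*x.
<p,q> = 32/5

Expand the product: p(x)·q(x) = x^4 + 5*x^3 + 9*x^2 + 6*x.
∫_{-1}^{1} of each monomial x^k gives [2/(k+1) if k even, 0 if k odd]. Integrating term-by-term (or equivalently evaluating the antiderivative F(x) = x^5/5 + 5*x^4/4 + 3*x^3 + 3*x^2 at the endpoints):
  F(1) − F(−1) = 149/20 − (21/20) = 32/5.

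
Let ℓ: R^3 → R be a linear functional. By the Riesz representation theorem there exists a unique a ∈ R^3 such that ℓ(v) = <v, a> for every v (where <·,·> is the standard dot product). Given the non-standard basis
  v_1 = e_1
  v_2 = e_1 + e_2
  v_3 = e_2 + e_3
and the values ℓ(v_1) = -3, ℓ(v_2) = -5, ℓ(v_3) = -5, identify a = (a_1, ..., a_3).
a = (-3, -2, -3)

Write a = (a_1, ..., a_3) in the standard basis. For each basis vector v_i, ℓ(v_i) = <v_i, a> is a linear equation in the a_j's. Collect the n equations into a matrix system V a = ℓ, where row i of V is v_i (expressed in the standard basis). Since V is invertible (lower-triangular with 1s on the diagonal, up to permutation), solve by back-substitution:
  V =
[[1, 0, 0],
 [1, 1, 0],
 [0, 1, 1]]
  V a = (-3, -5, -5)
Solving gives a = (-3, -2, -3).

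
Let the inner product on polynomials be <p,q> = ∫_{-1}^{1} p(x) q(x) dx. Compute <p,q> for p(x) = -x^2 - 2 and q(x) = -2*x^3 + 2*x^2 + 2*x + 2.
<p,q> = -64/5

Expand the product: p(x)·q(x) = 2*x^5 - 2*x^4 + 2*x^3 - 6*x^2 - 4*x - 4.
∫_{-1}^{1} of each monomial x^k gives [2/(k+1) if k even, 0 if k odd]. Integrating term-by-term (or equivalently evaluating the antiderivative F(x) = x^6/3 - 2*x^5/5 + x^4/2 - 2*x^3 - 2*x^2 - 4*x at the endpoints):
  F(1) − F(−1) = -227/30 − (157/30) = -64/5.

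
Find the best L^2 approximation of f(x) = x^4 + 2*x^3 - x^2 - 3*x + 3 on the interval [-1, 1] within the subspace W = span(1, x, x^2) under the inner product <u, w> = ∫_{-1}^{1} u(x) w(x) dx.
g(x) = -x^2/7 - 9*x/5 + 102/35

The best approximation g ∈ W is the orthogonal projection of f onto W. Writing g = a_0 + a_1 x + a_2 x^2, the coefficients solve the normal equations G · a = b where
  G_{ij} = <φ_i, φ_j> and b_i = <f, φ_i>, with φ_0 = 1, φ_1 = x, φ_2 = x^2.
G =
  [2, 0, 2/3]
  [0, 2/3, 0]
  [2/3, 0, 2/5],
b = (86/15, -6/5, 66/35).
Solving gives a_0 = 102/35, a_1 = -9/5, a_2 = -1/7, so
  g(x) = -x^2/7 - 9*x/5 + 102/35.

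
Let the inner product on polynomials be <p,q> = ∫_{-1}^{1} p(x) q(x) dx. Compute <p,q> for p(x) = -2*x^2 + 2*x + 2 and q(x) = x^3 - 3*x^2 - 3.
<p,q> = -44/5

Expand the product: p(x)·q(x) = -2*x^5 + 8*x^4 - 4*x^3 - 6*x - 6.
∫_{-1}^{1} of each monomial x^k gives [2/(k+1) if k even, 0 if k odd]. Integrating term-by-term (or equivalently evaluating the antiderivative F(x) = -x^6/3 + 8*x^5/5 - x^4 - 3*x^2 - 6*x at the endpoints):
  F(1) − F(−1) = -131/15 − (1/15) = -44/5.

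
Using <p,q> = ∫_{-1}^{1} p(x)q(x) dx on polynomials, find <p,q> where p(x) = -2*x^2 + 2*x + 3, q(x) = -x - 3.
<p,q> = -46/3

Expand the product: p(x)·q(x) = 2*x^3 + 4*x^2 - 9*x - 9.
∫_{-1}^{1} of each monomial x^k gives [2/(k+1) if k even, 0 if k odd]. Integrating term-by-term (or equivalently evaluating the antiderivative F(x) = x^4/2 + 4*x^3/3 - 9*x^2/2 - 9*x at the endpoints):
  F(1) − F(−1) = -35/3 − (11/3) = -46/3.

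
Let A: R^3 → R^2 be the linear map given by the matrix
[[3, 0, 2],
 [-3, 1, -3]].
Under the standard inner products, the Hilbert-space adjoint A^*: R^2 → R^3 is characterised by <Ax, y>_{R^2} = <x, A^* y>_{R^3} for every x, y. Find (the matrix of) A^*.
A^* = A^T =
[[3, -3],
 [0, 1],
 [2, -3]]

For real matrices with standard dot products, the defining identity <Ax, y> = <x, A^* y> gives (Ax)^T y = x^T (A^*) y, i.e. x^T A^T y = x^T (A^*) y. Since this holds for all x, y, we must have A^* = A^T. Therefore
A^* =
[[3, -3],
 [0, 1],
 [2, -3]].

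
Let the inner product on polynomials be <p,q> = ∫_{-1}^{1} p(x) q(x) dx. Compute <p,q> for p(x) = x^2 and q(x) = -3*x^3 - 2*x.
<p,q> = 0

Expand the product: p(x)·q(x) = -3*x^5 - 2*x^3.
∫_{-1}^{1} of each monomial x^k gives [2/(k+1) if k even, 0 if k odd]. Integrating term-by-term (or equivalently evaluating the antiderivative F(x) = -x^6/2 - x^4/2 at the endpoints):
  F(1) − F(−1) = -1 − (-1) = 0.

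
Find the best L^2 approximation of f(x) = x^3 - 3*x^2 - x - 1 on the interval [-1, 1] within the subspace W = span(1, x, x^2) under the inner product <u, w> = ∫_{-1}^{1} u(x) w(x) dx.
g(x) = -3*x^2 - 2*x/5 - 1

The best approximation g ∈ W is the orthogonal projection of f onto W. Writing g = a_0 + a_1 x + a_2 x^2, the coefficients solve the normal equations G · a = b where
  G_{ij} = <φ_i, φ_j> and b_i = <f, φ_i>, with φ_0 = 1, φ_1 = x, φ_2 = x^2.
G =
  [2, 0, 2/3]
  [0, 2/3, 0]
  [2/3, 0, 2/5],
b = (-4, -4/15, -28/15).
Solving gives a_0 = -1, a_1 = -2/5, a_2 = -3, so
  g(x) = -3*x^2 - 2*x/5 - 1.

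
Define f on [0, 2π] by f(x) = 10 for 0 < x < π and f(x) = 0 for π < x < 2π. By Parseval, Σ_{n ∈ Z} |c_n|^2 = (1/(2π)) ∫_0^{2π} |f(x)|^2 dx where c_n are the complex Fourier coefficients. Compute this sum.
Σ |c_n|^2 = 50

Parseval equates the L^2 energy of f (normalised by 1/(2π)) with the ℓ^2 sum of its Fourier coefficients: (1/(2π)) ∫_0^{2π} |f|^2 = Σ |c_n|^2.
Compute the left side: (1/(2π)) [∫_0^π 10^2 dx + ∫_π^{2π} 0^2 dx] = (1/(2π)) · (100π + 0π) = (100 + 0)/2 = 50.
So Σ_{n ∈ Z} |c_n|^2 = 50.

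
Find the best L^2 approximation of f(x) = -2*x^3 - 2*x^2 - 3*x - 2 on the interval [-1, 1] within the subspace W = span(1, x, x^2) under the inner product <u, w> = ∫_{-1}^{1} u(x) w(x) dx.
g(x) = -2*x^2 - 21*x/5 - 2

The best approximation g ∈ W is the orthogonal projection of f onto W. Writing g = a_0 + a_1 x + a_2 x^2, the coefficients solve the normal equations G · a = b where
  G_{ij} = <φ_i, φ_j> and b_i = <f, φ_i>, with φ_0 = 1, φ_1 = x, φ_2 = x^2.
G =
  [2, 0, 2/3]
  [0, 2/3, 0]
  [2/3, 0, 2/5],
b = (-16/3, -14/5, -32/15).
Solving gives a_0 = -2, a_1 = -21/5, a_2 = -2, so
  g(x) = -2*x^2 - 21*x/5 - 2.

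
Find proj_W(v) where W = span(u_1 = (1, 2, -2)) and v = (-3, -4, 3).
proj_W(v) = (-17/9, -34/9, 34/9)

Set up U = [u_1 | ... | u_1] ∈ R^(3×1). The projector onto W = col(U) is P = U (U^T U)^(-1) U^T.
Compute U^T U =
  [9],
and U^T v = (-17).
Solve U^T U · c = U^T v for the coefficients: c = (-17/9). The projection is proj_W(v) = U c.
Check: (v - proj_W(v)) · u_1 = 0  (should be 0).
Result: proj_W(v) = (-17/9, -34/9, 34/9).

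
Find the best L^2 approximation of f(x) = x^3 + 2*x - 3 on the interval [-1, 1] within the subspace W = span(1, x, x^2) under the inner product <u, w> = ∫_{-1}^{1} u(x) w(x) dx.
g(x) = 13*x/5 - 3

The best approximation g ∈ W is the orthogonal projection of f onto W. Writing g = a_0 + a_1 x + a_2 x^2, the coefficients solve the normal equations G · a = b where
  G_{ij} = <φ_i, φ_j> and b_i = <f, φ_i>, with φ_0 = 1, φ_1 = x, φ_2 = x^2.
G =
  [2, 0, 2/3]
  [0, 2/3, 0]
  [2/3, 0, 2/5],
b = (-6, 26/15, -2).
Solving gives a_0 = -3, a_1 = 13/5, a_2 = 0, so
  g(x) = 13*x/5 - 3.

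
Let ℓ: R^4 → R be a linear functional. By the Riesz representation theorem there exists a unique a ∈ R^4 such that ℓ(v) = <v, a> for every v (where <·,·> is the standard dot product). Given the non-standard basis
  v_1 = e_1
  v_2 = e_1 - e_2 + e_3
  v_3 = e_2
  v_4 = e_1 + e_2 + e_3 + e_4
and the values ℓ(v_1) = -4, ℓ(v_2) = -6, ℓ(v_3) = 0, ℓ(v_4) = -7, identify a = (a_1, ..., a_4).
a = (-4, 0, -2, -1)

Write a = (a_1, ..., a_4) in the standard basis. For each basis vector v_i, ℓ(v_i) = <v_i, a> is a linear equation in the a_j's. Collect the n equations into a matrix system V a = ℓ, where row i of V is v_i (expressed in the standard basis). Since V is invertible (lower-triangular with 1s on the diagonal, up to permutation), solve by back-substitution:
  V =
[[1, 0, 0, 0],
 [1, -1, 1, 0],
 [0, 1, 0, 0],
 [1, 1, 1, 1]]
  V a = (-4, -6, 0, -7)
Solving gives a = (-4, 0, -2, -1).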